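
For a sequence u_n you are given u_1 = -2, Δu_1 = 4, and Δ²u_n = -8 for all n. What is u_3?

-2

Build the table forward from the leading diagonal:
D2: -8, -8, -8
D1: 4, -4, -12
u: -2, 2, -2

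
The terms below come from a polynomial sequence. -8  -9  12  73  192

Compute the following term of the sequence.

-1 , 21 , 61 , 119
22 , 40 , 58
18 , 18
Third differences constant at 18.
58 + 18 = 76;  119 + 76 = 195;  192 + 195 = 387

387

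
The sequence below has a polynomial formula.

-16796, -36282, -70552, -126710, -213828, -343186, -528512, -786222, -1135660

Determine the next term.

-1599338

D1: -19486  -34270  -56158  -87118  -129358  -185326  -257710  -349438
D2: -14784  -21888  -30960  -42240  -55968  -72384  -91728
D3: -7104  -9072  -11280  -13728  -16416  -19344
D4: -1968  -2208  -2448  -2688  -2928
D5: -240  -240  -240  -240
Fifth differences constant at -240.
-2928 − 240 = -3168;  -19344 − 3168 = -22512;  -91728 − 22512 = -114240;  -349438 − 114240 = -463678;  -1135660 − 463678 = -1599338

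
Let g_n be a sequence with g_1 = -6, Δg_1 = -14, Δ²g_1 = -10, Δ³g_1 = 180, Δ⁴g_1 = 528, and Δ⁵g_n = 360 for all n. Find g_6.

Build the table forward from the leading diagonal:
D5: 360, 360, 360, 360, 360, 360
D4: 528, 888, 1248, 1608, 1968, 2328
D3: 180, 708, 1596, 2844, 4452, 6420
D2: -10, 170, 878, 2474, 5318, 9770
D1: -14, -24, 146, 1024, 3498, 8816
g: -6, -20, -44, 102, 1126, 4624

4624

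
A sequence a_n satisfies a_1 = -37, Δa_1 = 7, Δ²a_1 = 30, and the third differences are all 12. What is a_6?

Build the table forward from the leading diagonal:
D3: 12, 12, 12, 12, 12, 12
D2: 30, 42, 54, 66, 78, 90
D1: 7, 37, 79, 133, 199, 277
a: -37, -30, 7, 86, 219, 418

418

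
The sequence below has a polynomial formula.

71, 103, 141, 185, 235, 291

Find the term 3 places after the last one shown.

495

Δ: 32, 38, 44, 50, 56
Δ²: 6, 6, 6, 6
Constant second difference = 6, so extend:
56 + 6 = 62;  291 + 62 = 353
62 + 6 = 68;  353 + 68 = 421
68 + 6 = 74;  421 + 74 = 495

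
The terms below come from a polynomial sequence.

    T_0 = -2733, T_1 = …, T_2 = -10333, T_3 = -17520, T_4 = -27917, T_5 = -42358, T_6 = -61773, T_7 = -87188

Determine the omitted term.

-5618

Using the last 6 terms:
Δ: -7187  -10397  -14441  -19415  -25415
Δ²: -3210  -4044  -4974  -6000
Δ³: -834  -930  -1026
Δ⁴: -96  -96
Constant fourth difference = -96.
Extend backward: -834 + 96 = -738;  -3210 + 738 = -2472;  -7187 + 2472 = -4715;  -10333 + 4715 = -5618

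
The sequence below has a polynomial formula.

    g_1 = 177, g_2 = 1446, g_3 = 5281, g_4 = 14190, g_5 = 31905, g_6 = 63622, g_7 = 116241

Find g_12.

1083886

First differences: 1269, 3835, 8909, 17715, 31717, 52619
Second differences: 2566, 5074, 8806, 14002, 20902
Third differences: 2508, 3732, 5196, 6900
Fourth differences: 1224, 1464, 1704
Fifth differences: 240, 240
Constant fifth difference = 240, so extend:
1704 + 240 = 1944;  6900 + 1944 = 8844;  20902 + 8844 = 29746;  52619 + 29746 = 82365;  116241 + 82365 = 198606
1944 + 240 = 2184;  8844 + 2184 = 11028;  29746 + 11028 = 40774;  82365 + 40774 = 123139;  198606 + 123139 = 321745
2184 + 240 = 2424;  11028 + 2424 = 13452;  40774 + 13452 = 54226;  123139 + 54226 = 177365;  321745 + 177365 = 499110
2424 + 240 = 2664;  13452 + 2664 = 16116;  54226 + 16116 = 70342;  177365 + 70342 = 247707;  499110 + 247707 = 746817
2664 + 240 = 2904;  16116 + 2904 = 19020;  70342 + 19020 = 89362;  247707 + 89362 = 337069;  746817 + 337069 = 1083886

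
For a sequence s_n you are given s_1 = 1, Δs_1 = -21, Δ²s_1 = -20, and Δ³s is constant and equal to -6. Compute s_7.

Build the table forward from the leading diagonal:
Δ³: -6, -6, -6, -6, -6, -6, -6
Δ²: -20, -26, -32, -38, -44, -50, -56
Δ: -21, -41, -67, -99, -137, -181, -231
s: 1, -20, -61, -128, -227, -364, -545

-545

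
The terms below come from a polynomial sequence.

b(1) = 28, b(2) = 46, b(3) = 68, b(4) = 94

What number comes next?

124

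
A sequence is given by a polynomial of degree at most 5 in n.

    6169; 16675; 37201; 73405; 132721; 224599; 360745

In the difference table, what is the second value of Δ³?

D1: 10506, 20526, 36204, 59316, 91878, 136146
D2: 10020, 15678, 23112, 32562, 44268
D3: 5658, 7434, 9450, 11706
D4: 1776, 2016, 2256
D5: 240, 240

7434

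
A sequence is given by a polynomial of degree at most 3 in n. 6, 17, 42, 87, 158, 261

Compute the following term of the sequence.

D1: 11  25  45  71  103
D2: 14  20  26  32
D3: 6  6  6
Constant third difference = 6, so extend:
32 + 6 = 38;  103 + 38 = 141;  261 + 141 = 402

402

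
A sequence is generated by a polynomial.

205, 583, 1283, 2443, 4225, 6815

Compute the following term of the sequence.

10423

D1: 378 , 700 , 1160 , 1782 , 2590
D2: 322 , 460 , 622 , 808
D3: 138 , 162 , 186
D4: 24 , 24
Constant fourth difference = 24, so extend:
186 + 24 = 210;  808 + 210 = 1018;  2590 + 1018 = 3608;  6815 + 3608 = 10423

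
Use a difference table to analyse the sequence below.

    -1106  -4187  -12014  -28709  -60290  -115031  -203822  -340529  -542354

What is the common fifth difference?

-360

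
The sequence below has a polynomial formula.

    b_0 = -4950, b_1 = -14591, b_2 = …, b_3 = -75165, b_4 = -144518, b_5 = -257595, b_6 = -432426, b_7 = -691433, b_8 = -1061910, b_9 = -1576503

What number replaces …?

-35418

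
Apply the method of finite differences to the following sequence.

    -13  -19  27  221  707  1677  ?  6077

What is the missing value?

3371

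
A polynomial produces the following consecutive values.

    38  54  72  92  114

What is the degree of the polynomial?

2

16, 18, 20, 22
2, 2, 2
The second differences are constant, so the polynomial has degree 2.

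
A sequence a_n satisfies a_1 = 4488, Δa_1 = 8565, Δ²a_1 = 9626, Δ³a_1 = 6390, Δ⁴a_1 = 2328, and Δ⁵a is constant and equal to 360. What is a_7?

Build the table forward from the leading diagonal:
Fifth differences: 360, 360, 360, 360, 360, 360, 360
Fourth differences: 2328, 2688, 3048, 3408, 3768, 4128, 4488
Third differences: 6390, 8718, 11406, 14454, 17862, 21630, 25758
Second differences: 9626, 16016, 24734, 36140, 50594, 68456, 90086
First differences: 8565, 18191, 34207, 58941, 95081, 145675, 214131
a: 4488, 13053, 31244, 65451, 124392, 219473, 365148

365148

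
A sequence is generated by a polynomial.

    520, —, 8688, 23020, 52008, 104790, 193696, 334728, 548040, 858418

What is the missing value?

2586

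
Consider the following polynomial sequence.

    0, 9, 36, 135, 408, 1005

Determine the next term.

Δ: 9, 27, 99, 273, 597
Δ²: 18, 72, 174, 324
Δ³: 54, 102, 150
Δ⁴: 48, 48
The fourth differences are constant (48).
150 + 48 = 198;  324 + 198 = 522;  597 + 522 = 1119;  1005 + 1119 = 2124

2124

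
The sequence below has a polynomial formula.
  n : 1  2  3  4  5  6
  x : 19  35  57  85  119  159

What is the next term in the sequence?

16  22  28  34  40
6  6  6  6
Constant second difference = 6, so extend:
40 + 6 = 46;  159 + 46 = 205

205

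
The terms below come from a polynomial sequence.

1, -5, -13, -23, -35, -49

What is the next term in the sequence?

-65

-6 , -8 , -10 , -12 , -14
-2 , -2 , -2 , -2
Constant second difference = -2, so extend:
-14 − 2 = -16;  -49 − 16 = -65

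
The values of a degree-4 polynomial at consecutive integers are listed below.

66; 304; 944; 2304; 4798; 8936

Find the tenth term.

55488

238  640  1360  2494  4138
402  720  1134  1644
318  414  510
96  96
Constant fourth difference = 96, so extend:
510 + 96 = 606;  1644 + 606 = 2250;  4138 + 2250 = 6388;  8936 + 6388 = 15324
606 + 96 = 702;  2250 + 702 = 2952;  6388 + 2952 = 9340;  15324 + 9340 = 24664
702 + 96 = 798;  2952 + 798 = 3750;  9340 + 3750 = 13090;  24664 + 13090 = 37754
798 + 96 = 894;  3750 + 894 = 4644;  13090 + 4644 = 17734;  37754 + 17734 = 55488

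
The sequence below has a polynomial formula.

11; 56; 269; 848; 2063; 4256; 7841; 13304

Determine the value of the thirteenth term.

Δ: 45 , 213 , 579 , 1215 , 2193 , 3585 , 5463
Δ²: 168 , 366 , 636 , 978 , 1392 , 1878
Δ³: 198 , 270 , 342 , 414 , 486
Δ⁴: 72 , 72 , 72 , 72
Constant fourth difference = 72, so extend:
486 + 72 = 558;  1878 + 558 = 2436;  5463 + 2436 = 7899;  13304 + 7899 = 21203
558 + 72 = 630;  2436 + 630 = 3066;  7899 + 3066 = 10965;  21203 + 10965 = 32168
630 + 72 = 702;  3066 + 702 = 3768;  10965 + 3768 = 14733;  32168 + 14733 = 46901
702 + 72 = 774;  3768 + 774 = 4542;  14733 + 4542 = 19275;  46901 + 19275 = 66176
774 + 72 = 846;  4542 + 846 = 5388;  19275 + 5388 = 24663;  66176 + 24663 = 90839

90839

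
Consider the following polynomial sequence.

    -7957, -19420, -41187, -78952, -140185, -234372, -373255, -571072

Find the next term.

-844797

Δ: -11463  -21767  -37765  -61233  -94187  -138883  -197817
Δ²: -10304  -15998  -23468  -32954  -44696  -58934
Δ³: -5694  -7470  -9486  -11742  -14238
Δ⁴: -1776  -2016  -2256  -2496
Δ⁵: -240  -240  -240
Constant fifth difference = -240, so extend:
-2496 − 240 = -2736;  -14238 − 2736 = -16974;  -58934 − 16974 = -75908;  -197817 − 75908 = -273725;  -571072 − 273725 = -844797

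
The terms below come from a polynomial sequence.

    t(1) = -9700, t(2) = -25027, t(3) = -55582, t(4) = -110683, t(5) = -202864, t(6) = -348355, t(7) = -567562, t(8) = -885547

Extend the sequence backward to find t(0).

-3019

D1: -15327  -30555  -55101  -92181  -145491  -219207  -317985
D2: -15228  -24546  -37080  -53310  -73716  -98778
D3: -9318  -12534  -16230  -20406  -25062
D4: -3216  -3696  -4176  -4656
D5: -480  -480  -480
The fifth differences are constant at -480.
Work back: -3216 + 480 = -2736;  -9318 + 2736 = -6582;  -15228 + 6582 = -8646;  -15327 + 8646 = -6681;  -9700 + 6681 = -3019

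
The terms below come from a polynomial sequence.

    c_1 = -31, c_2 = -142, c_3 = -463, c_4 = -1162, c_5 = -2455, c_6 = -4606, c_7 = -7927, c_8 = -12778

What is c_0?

D1: -111  -321  -699  -1293  -2151  -3321  -4851
D2: -210  -378  -594  -858  -1170  -1530
D3: -168  -216  -264  -312  -360
D4: -48  -48  -48  -48
The fourth differences are constant at -48.
Work back: -168 + 48 = -120;  -210 + 120 = -90;  -111 + 90 = -21;  -31 + 21 = -10

-10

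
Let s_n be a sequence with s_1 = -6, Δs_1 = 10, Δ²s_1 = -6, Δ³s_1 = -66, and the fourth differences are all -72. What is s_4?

-60

Build the table forward from the leading diagonal:
Δ⁴: -72, -72, -72, -72
Δ³: -66, -138, -210, -282
Δ²: -6, -72, -210, -420
Δ: 10, 4, -68, -278
s: -6, 4, 8, -60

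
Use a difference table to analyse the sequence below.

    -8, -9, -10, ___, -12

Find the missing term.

Using the first 3 terms:
D1: -1  -1
Constant first difference = -1.
Extend forward: -10 − 1 = -11

-11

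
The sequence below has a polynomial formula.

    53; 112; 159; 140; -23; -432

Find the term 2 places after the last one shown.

D1: 59, 47, -19, -163, -409
D2: -12, -66, -144, -246
D3: -54, -78, -102
D4: -24, -24
Constant fourth difference = -24, so extend:
-102 − 24 = -126;  -246 − 126 = -372;  -409 − 372 = -781;  -432 − 781 = -1213
-126 − 24 = -150;  -372 − 150 = -522;  -781 − 522 = -1303;  -1213 − 1303 = -2516

-2516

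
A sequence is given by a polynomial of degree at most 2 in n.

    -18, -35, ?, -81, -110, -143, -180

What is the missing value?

-56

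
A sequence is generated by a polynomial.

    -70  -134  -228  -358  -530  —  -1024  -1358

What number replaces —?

Using the first 5 terms:
First differences: -64, -94, -130, -172
Second differences: -30, -36, -42
Third differences: -6, -6
Constant third difference = -6.
Extend forward: -42 − 6 = -48;  -172 − 48 = -220;  -530 − 220 = -750

-750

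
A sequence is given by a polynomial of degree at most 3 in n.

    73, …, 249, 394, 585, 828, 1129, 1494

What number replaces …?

144

Using the last 6 terms:
Δ: 145  191  243  301  365
Δ²: 46  52  58  64
Δ³: 6  6  6
Constant third difference = 6.
Extend backward: 46 − 6 = 40;  145 − 40 = 105;  249 − 105 = 144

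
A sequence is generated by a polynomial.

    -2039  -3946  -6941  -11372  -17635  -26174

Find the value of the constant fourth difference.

-48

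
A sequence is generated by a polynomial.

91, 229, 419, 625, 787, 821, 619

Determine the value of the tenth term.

138  190  206  162  34  -202
52  16  -44  -128  -236
-36  -60  -84  -108
-24  -24  -24
Fourth differences constant at -24.
-108 − 24 = -132;  -236 − 132 = -368;  -202 − 368 = -570;  619 − 570 = 49
-132 − 24 = -156;  -368 − 156 = -524;  -570 − 524 = -1094;  49 − 1094 = -1045
-156 − 24 = -180;  -524 − 180 = -704;  -1094 − 704 = -1798;  -1045 − 1798 = -2843

-2843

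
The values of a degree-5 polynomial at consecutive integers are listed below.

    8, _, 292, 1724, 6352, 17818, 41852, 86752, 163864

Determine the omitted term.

Using the last 7 terms:
Δ: 1432  4628  11466  24034  44900  77112
Δ²: 3196  6838  12568  20866  32212
Δ³: 3642  5730  8298  11346
Δ⁴: 2088  2568  3048
Δ⁵: 480  480
Constant fifth difference = 480.
Extend backward: 2088 − 480 = 1608;  3642 − 1608 = 2034;  3196 − 2034 = 1162;  1432 − 1162 = 270;  292 − 270 = 22

22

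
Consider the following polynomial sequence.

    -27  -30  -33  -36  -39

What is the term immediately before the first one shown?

-24

Δ: -3  -3  -3  -3
The first differences are constant at -3.
Work back: -27 + 3 = -24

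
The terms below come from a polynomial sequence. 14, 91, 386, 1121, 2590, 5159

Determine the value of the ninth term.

77 , 295 , 735 , 1469 , 2569
218 , 440 , 734 , 1100
222 , 294 , 366
72 , 72
Constant fourth difference = 72, so extend:
366 + 72 = 438;  1100 + 438 = 1538;  2569 + 1538 = 4107;  5159 + 4107 = 9266
438 + 72 = 510;  1538 + 510 = 2048;  4107 + 2048 = 6155;  9266 + 6155 = 15421
510 + 72 = 582;  2048 + 582 = 2630;  6155 + 2630 = 8785;  15421 + 8785 = 24206

24206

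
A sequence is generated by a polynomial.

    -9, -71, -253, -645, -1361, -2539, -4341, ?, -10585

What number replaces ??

Using the first 7 terms:
D1: -62, -182, -392, -716, -1178, -1802
D2: -120, -210, -324, -462, -624
D3: -90, -114, -138, -162
D4: -24, -24, -24
Constant fourth difference = -24.
Extend forward: -162 − 24 = -186;  -624 − 186 = -810;  -1802 − 810 = -2612;  -4341 − 2612 = -6953

-6953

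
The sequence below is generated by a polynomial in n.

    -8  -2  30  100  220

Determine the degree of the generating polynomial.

Δ: 6, 32, 70, 120
Δ²: 26, 38, 50
Δ³: 12, 12
The third differences are constant, so the polynomial has degree 3.

3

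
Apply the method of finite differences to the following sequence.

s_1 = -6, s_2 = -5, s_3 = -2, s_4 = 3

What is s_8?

43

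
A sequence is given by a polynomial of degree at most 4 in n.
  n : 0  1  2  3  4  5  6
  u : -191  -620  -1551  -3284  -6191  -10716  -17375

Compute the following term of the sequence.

-26756

Δ: -429, -931, -1733, -2907, -4525, -6659
Δ²: -502, -802, -1174, -1618, -2134
Δ³: -300, -372, -444, -516
Δ⁴: -72, -72, -72
Constant fourth difference = -72, so extend:
-516 − 72 = -588;  -2134 − 588 = -2722;  -6659 − 2722 = -9381;  -17375 − 9381 = -26756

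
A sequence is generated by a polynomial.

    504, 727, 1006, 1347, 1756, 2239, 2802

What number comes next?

3451

D1: 223, 279, 341, 409, 483, 563
D2: 56, 62, 68, 74, 80
D3: 6, 6, 6, 6
Constant third difference = 6, so extend:
80 + 6 = 86;  563 + 86 = 649;  2802 + 649 = 3451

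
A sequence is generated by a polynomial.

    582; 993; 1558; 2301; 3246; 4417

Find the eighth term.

411, 565, 743, 945, 1171
154, 178, 202, 226
24, 24, 24
Constant third difference = 24, so extend:
226 + 24 = 250;  1171 + 250 = 1421;  4417 + 1421 = 5838
250 + 24 = 274;  1421 + 274 = 1695;  5838 + 1695 = 7533

7533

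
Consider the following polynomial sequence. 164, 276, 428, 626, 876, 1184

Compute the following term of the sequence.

1556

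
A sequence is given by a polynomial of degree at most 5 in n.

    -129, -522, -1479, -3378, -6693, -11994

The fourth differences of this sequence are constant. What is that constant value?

-96

Δ: -393, -957, -1899, -3315, -5301
Δ²: -564, -942, -1416, -1986
Δ³: -378, -474, -570
Δ⁴: -96, -96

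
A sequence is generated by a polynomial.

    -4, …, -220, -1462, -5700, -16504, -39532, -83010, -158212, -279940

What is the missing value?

Using the last 8 terms:
-1242  -4238  -10804  -23028  -43478  -75202  -121728
-2996  -6566  -12224  -20450  -31724  -46526
-3570  -5658  -8226  -11274  -14802
-2088  -2568  -3048  -3528
-480  -480  -480
Constant fifth difference = -480.
Extend backward: -2088 + 480 = -1608;  -3570 + 1608 = -1962;  -2996 + 1962 = -1034;  -1242 + 1034 = -208;  -220 + 208 = -12

-12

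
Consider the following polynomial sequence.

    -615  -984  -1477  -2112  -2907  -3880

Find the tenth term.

-369  -493  -635  -795  -973
-124  -142  -160  -178
-18  -18  -18
Third differences constant at -18.
-178 − 18 = -196;  -973 − 196 = -1169;  -3880 − 1169 = -5049
-196 − 18 = -214;  -1169 − 214 = -1383;  -5049 − 1383 = -6432
-214 − 18 = -232;  -1383 − 232 = -1615;  -6432 − 1615 = -8047
-232 − 18 = -250;  -1615 − 250 = -1865;  -8047 − 1865 = -9912

-9912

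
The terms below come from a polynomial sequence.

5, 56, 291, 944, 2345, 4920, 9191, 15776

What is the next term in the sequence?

First differences: 51, 235, 653, 1401, 2575, 4271, 6585
Second differences: 184, 418, 748, 1174, 1696, 2314
Third differences: 234, 330, 426, 522, 618
Fourth differences: 96, 96, 96, 96
Fourth differences constant at 96.
618 + 96 = 714;  2314 + 714 = 3028;  6585 + 3028 = 9613;  15776 + 9613 = 25389

25389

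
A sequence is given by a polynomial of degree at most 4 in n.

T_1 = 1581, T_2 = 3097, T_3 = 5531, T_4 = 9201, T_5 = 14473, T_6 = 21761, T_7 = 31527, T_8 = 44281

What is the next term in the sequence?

D1: 1516 , 2434 , 3670 , 5272 , 7288 , 9766 , 12754
D2: 918 , 1236 , 1602 , 2016 , 2478 , 2988
D3: 318 , 366 , 414 , 462 , 510
D4: 48 , 48 , 48 , 48
Constant fourth difference = 48, so extend:
510 + 48 = 558;  2988 + 558 = 3546;  12754 + 3546 = 16300;  44281 + 16300 = 60581

60581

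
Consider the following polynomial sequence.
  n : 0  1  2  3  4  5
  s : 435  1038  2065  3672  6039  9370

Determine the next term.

13893

First differences: 603  1027  1607  2367  3331
Second differences: 424  580  760  964
Third differences: 156  180  204
Fourth differences: 24  24
The fourth differences are constant (24).
204 + 24 = 228;  964 + 228 = 1192;  3331 + 1192 = 4523;  9370 + 4523 = 13893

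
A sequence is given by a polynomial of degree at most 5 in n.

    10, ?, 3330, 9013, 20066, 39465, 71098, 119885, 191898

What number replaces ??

Using the last 7 terms:
Δ: 5683, 11053, 19399, 31633, 48787, 72013
Δ²: 5370, 8346, 12234, 17154, 23226
Δ³: 2976, 3888, 4920, 6072
Δ⁴: 912, 1032, 1152
Δ⁵: 120, 120
Constant fifth difference = 120.
Extend backward: 912 − 120 = 792;  2976 − 792 = 2184;  5370 − 2184 = 3186;  5683 − 3186 = 2497;  3330 − 2497 = 833

833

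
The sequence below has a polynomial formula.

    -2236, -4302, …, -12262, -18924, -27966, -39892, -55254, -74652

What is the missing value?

Using the last 6 terms:
D1: -6662  -9042  -11926  -15362  -19398
D2: -2380  -2884  -3436  -4036
D3: -504  -552  -600
D4: -48  -48
Constant fourth difference = -48.
Extend backward: -504 + 48 = -456;  -2380 + 456 = -1924;  -6662 + 1924 = -4738;  -12262 + 4738 = -7524

-7524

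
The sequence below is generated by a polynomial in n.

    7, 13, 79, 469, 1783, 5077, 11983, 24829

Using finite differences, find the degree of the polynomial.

D1: 6, 66, 390, 1314, 3294, 6906, 12846
D2: 60, 324, 924, 1980, 3612, 5940
D3: 264, 600, 1056, 1632, 2328
D4: 336, 456, 576, 696
D5: 120, 120, 120
The fifth differences are constant, so the polynomial has degree 5.

5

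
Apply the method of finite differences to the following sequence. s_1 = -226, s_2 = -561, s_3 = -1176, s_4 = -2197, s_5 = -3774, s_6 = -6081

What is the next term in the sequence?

-9316

D1: -335, -615, -1021, -1577, -2307
D2: -280, -406, -556, -730
D3: -126, -150, -174
D4: -24, -24
The fourth differences are constant (-24).
-174 − 24 = -198;  -730 − 198 = -928;  -2307 − 928 = -3235;  -6081 − 3235 = -9316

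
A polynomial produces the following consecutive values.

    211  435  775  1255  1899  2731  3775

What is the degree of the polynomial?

3

First differences: 224, 340, 480, 644, 832, 1044
Second differences: 116, 140, 164, 188, 212
Third differences: 24, 24, 24, 24
The third differences are constant, so the polynomial has degree 3.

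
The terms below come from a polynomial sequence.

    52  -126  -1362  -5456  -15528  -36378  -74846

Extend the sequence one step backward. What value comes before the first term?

12

First differences: -178, -1236, -4094, -10072, -20850, -38468
Second differences: -1058, -2858, -5978, -10778, -17618
Third differences: -1800, -3120, -4800, -6840
Fourth differences: -1320, -1680, -2040
Fifth differences: -360, -360
The fifth differences are constant at -360.
Work back: -1320 + 360 = -960;  -1800 + 960 = -840;  -1058 + 840 = -218;  -178 + 218 = 40;  52 − 40 = 12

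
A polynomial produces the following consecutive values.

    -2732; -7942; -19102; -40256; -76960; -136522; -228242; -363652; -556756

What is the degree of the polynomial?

5

D1: -5210, -11160, -21154, -36704, -59562, -91720, -135410, -193104
D2: -5950, -9994, -15550, -22858, -32158, -43690, -57694
D3: -4044, -5556, -7308, -9300, -11532, -14004
D4: -1512, -1752, -1992, -2232, -2472
D5: -240, -240, -240, -240
The fifth differences are constant, so the polynomial has degree 5.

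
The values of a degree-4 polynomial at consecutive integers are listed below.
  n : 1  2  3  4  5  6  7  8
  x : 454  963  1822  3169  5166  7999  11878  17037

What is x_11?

Δ: 509, 859, 1347, 1997, 2833, 3879, 5159
Δ²: 350, 488, 650, 836, 1046, 1280
Δ³: 138, 162, 186, 210, 234
Δ⁴: 24, 24, 24, 24
Fourth differences constant at 24.
234 + 24 = 258;  1280 + 258 = 1538;  5159 + 1538 = 6697;  17037 + 6697 = 23734
258 + 24 = 282;  1538 + 282 = 1820;  6697 + 1820 = 8517;  23734 + 8517 = 32251
282 + 24 = 306;  1820 + 306 = 2126;  8517 + 2126 = 10643;  32251 + 10643 = 42894

42894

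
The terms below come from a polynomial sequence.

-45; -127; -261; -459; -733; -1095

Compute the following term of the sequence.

-1557

-82  -134  -198  -274  -362
-52  -64  -76  -88
-12  -12  -12
The third differences are constant (-12).
-88 − 12 = -100;  -362 − 100 = -462;  -1095 − 462 = -1557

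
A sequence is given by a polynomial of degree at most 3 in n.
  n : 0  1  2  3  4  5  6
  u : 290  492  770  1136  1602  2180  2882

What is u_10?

202, 278, 366, 466, 578, 702
76, 88, 100, 112, 124
12, 12, 12, 12
Third differences constant at 12.
124 + 12 = 136;  702 + 136 = 838;  2882 + 838 = 3720
136 + 12 = 148;  838 + 148 = 986;  3720 + 986 = 4706
148 + 12 = 160;  986 + 160 = 1146;  4706 + 1146 = 5852
160 + 12 = 172;  1146 + 172 = 1318;  5852 + 1318 = 7170

7170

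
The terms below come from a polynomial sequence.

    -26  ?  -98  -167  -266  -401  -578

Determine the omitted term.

-53

Using the last 5 terms:
First differences: -69  -99  -135  -177
Second differences: -30  -36  -42
Third differences: -6  -6
Constant third difference = -6.
Extend backward: -30 + 6 = -24;  -69 + 24 = -45;  -98 + 45 = -53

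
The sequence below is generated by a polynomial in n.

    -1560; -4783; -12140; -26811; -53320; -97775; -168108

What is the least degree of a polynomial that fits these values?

5

Δ: -3223, -7357, -14671, -26509, -44455, -70333
Δ²: -4134, -7314, -11838, -17946, -25878
Δ³: -3180, -4524, -6108, -7932
Δ⁴: -1344, -1584, -1824
Δ⁵: -240, -240
The fifth differences are constant, so the polynomial has degree 5.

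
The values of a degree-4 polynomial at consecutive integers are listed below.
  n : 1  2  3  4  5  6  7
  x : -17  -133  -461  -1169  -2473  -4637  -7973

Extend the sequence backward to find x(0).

7

-116, -328, -708, -1304, -2164, -3336
-212, -380, -596, -860, -1172
-168, -216, -264, -312
-48, -48, -48
The fourth differences are constant at -48.
Work back: -168 + 48 = -120;  -212 + 120 = -92;  -116 + 92 = -24;  -17 + 24 = 7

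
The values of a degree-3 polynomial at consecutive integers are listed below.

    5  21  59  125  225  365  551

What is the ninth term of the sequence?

1085

16, 38, 66, 100, 140, 186
22, 28, 34, 40, 46
6, 6, 6, 6
Constant third difference = 6, so extend:
46 + 6 = 52;  186 + 52 = 238;  551 + 238 = 789
52 + 6 = 58;  238 + 58 = 296;  789 + 296 = 1085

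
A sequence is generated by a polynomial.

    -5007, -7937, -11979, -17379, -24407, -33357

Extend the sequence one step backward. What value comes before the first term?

-2930  -4042  -5400  -7028  -8950
-1112  -1358  -1628  -1922
-246  -270  -294
-24  -24
The fourth differences are constant at -24.
Work back: -246 + 24 = -222;  -1112 + 222 = -890;  -2930 + 890 = -2040;  -5007 + 2040 = -2967

-2967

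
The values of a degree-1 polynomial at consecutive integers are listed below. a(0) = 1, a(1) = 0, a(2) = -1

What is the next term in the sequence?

Δ: -1, -1
Constant first difference = -1, so extend:
-1 − 1 = -2

-2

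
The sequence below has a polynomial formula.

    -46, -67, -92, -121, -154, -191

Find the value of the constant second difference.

-4

First differences: -21, -25, -29, -33, -37
Second differences: -4, -4, -4, -4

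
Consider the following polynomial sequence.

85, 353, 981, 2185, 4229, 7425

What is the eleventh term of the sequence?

54965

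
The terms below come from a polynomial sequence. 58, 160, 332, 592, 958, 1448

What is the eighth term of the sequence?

Δ: 102 , 172 , 260 , 366 , 490
Δ²: 70 , 88 , 106 , 124
Δ³: 18 , 18 , 18
Third differences constant at 18.
124 + 18 = 142;  490 + 142 = 632;  1448 + 632 = 2080
142 + 18 = 160;  632 + 160 = 792;  2080 + 792 = 2872

2872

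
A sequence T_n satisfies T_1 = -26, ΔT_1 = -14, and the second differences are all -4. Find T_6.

Build the table forward from the leading diagonal:
D2: -4, -4, -4, -4, -4, -4
D1: -14, -18, -22, -26, -30, -34
T: -26, -40, -58, -80, -106, -136

-136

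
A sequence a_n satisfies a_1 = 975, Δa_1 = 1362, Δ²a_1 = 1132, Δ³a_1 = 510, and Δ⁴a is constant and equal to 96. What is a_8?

Build the table forward from the leading diagonal:
Fourth differences: 96  96  96  96  96  96  96  96
Third differences: 510  606  702  798  894  990  1086  1182
Second differences: 1132  1642  2248  2950  3748  4642  5632  6718
First differences: 1362  2494  4136  6384  9334  13082  17724  23356
a: 975  2337  4831  8967  15351  24685  37767  55491

55491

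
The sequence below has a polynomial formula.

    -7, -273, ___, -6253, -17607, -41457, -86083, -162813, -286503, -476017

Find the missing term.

-1683

Using the last 7 terms:
Δ: -11354  -23850  -44626  -76730  -123690  -189514
Δ²: -12496  -20776  -32104  -46960  -65824
Δ³: -8280  -11328  -14856  -18864
Δ⁴: -3048  -3528  -4008
Δ⁵: -480  -480
Constant fifth difference = -480.
Extend backward: -3048 + 480 = -2568;  -8280 + 2568 = -5712;  -12496 + 5712 = -6784;  -11354 + 6784 = -4570;  -6253 + 4570 = -1683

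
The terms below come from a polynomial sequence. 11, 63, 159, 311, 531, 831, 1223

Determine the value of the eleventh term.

3951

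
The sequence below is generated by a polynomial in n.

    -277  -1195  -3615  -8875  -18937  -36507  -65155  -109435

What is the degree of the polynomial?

5

First differences: -918, -2420, -5260, -10062, -17570, -28648, -44280
Second differences: -1502, -2840, -4802, -7508, -11078, -15632
Third differences: -1338, -1962, -2706, -3570, -4554
Fourth differences: -624, -744, -864, -984
Fifth differences: -120, -120, -120
The fifth differences are constant, so the polynomial has degree 5.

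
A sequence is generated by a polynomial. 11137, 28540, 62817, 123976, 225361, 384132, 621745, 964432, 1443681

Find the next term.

First differences: 17403, 34277, 61159, 101385, 158771, 237613, 342687, 479249
Second differences: 16874, 26882, 40226, 57386, 78842, 105074, 136562
Third differences: 10008, 13344, 17160, 21456, 26232, 31488
Fourth differences: 3336, 3816, 4296, 4776, 5256
Fifth differences: 480, 480, 480, 480
The fifth differences are constant (480).
5256 + 480 = 5736;  31488 + 5736 = 37224;  136562 + 37224 = 173786;  479249 + 173786 = 653035;  1443681 + 653035 = 2096716

2096716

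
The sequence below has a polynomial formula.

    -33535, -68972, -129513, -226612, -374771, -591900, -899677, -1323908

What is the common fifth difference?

First differences: -35437, -60541, -97099, -148159, -217129, -307777, -424231
Second differences: -25104, -36558, -51060, -68970, -90648, -116454
Third differences: -11454, -14502, -17910, -21678, -25806
Fourth differences: -3048, -3408, -3768, -4128
Fifth differences: -360, -360, -360

-360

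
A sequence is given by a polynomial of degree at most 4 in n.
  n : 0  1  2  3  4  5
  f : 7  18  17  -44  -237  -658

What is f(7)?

D1: 11, -1, -61, -193, -421
D2: -12, -60, -132, -228
D3: -48, -72, -96
D4: -24, -24
The fourth differences are constant (-24).
-96 − 24 = -120;  -228 − 120 = -348;  -421 − 348 = -769;  -658 − 769 = -1427
-120 − 24 = -144;  -348 − 144 = -492;  -769 − 492 = -1261;  -1427 − 1261 = -2688

-2688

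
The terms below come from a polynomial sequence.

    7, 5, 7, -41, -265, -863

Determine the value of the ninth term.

-7961

D1: -2 , 2 , -48 , -224 , -598
D2: 4 , -50 , -176 , -374
D3: -54 , -126 , -198
D4: -72 , -72
The fourth differences are constant (-72).
-198 − 72 = -270;  -374 − 270 = -644;  -598 − 644 = -1242;  -863 − 1242 = -2105
-270 − 72 = -342;  -644 − 342 = -986;  -1242 − 986 = -2228;  -2105 − 2228 = -4333
-342 − 72 = -414;  -986 − 414 = -1400;  -2228 − 1400 = -3628;  -4333 − 3628 = -7961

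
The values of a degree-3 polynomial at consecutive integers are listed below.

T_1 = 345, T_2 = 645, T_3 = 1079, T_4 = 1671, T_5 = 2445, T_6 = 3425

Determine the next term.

First differences: 300 , 434 , 592 , 774 , 980
Second differences: 134 , 158 , 182 , 206
Third differences: 24 , 24 , 24
Constant third difference = 24, so extend:
206 + 24 = 230;  980 + 230 = 1210;  3425 + 1210 = 4635

4635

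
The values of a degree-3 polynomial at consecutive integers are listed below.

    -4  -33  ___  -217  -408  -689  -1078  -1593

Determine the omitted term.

-98

Using the last 5 terms:
First differences: -191  -281  -389  -515
Second differences: -90  -108  -126
Third differences: -18  -18
Constant third difference = -18.
Extend backward: -90 + 18 = -72;  -191 + 72 = -119;  -217 + 119 = -98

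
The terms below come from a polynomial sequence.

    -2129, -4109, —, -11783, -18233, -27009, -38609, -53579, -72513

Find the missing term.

-7209

Using the last 6 terms:
D1: -6450  -8776  -11600  -14970  -18934
D2: -2326  -2824  -3370  -3964
D3: -498  -546  -594
D4: -48  -48
Constant fourth difference = -48.
Extend backward: -498 + 48 = -450;  -2326 + 450 = -1876;  -6450 + 1876 = -4574;  -11783 + 4574 = -7209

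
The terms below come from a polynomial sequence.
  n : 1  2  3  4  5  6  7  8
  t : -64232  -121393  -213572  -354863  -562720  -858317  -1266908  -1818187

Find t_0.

-30995

D1: -57161, -92179, -141291, -207857, -295597, -408591, -551279
D2: -35018, -49112, -66566, -87740, -112994, -142688
D3: -14094, -17454, -21174, -25254, -29694
D4: -3360, -3720, -4080, -4440
D5: -360, -360, -360
The fifth differences are constant at -360.
Work back: -3360 + 360 = -3000;  -14094 + 3000 = -11094;  -35018 + 11094 = -23924;  -57161 + 23924 = -33237;  -64232 + 33237 = -30995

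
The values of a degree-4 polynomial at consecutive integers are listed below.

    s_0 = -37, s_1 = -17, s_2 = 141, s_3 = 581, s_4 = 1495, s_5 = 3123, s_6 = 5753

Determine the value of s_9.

23255

Δ: 20, 158, 440, 914, 1628, 2630
Δ²: 138, 282, 474, 714, 1002
Δ³: 144, 192, 240, 288
Δ⁴: 48, 48, 48
Constant fourth difference = 48, so extend:
288 + 48 = 336;  1002 + 336 = 1338;  2630 + 1338 = 3968;  5753 + 3968 = 9721
336 + 48 = 384;  1338 + 384 = 1722;  3968 + 1722 = 5690;  9721 + 5690 = 15411
384 + 48 = 432;  1722 + 432 = 2154;  5690 + 2154 = 7844;  15411 + 7844 = 23255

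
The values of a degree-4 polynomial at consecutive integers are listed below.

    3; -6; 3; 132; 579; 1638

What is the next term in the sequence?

-9, 9, 129, 447, 1059
18, 120, 318, 612
102, 198, 294
96, 96
Constant fourth difference = 96, so extend:
294 + 96 = 390;  612 + 390 = 1002;  1059 + 1002 = 2061;  1638 + 2061 = 3699

3699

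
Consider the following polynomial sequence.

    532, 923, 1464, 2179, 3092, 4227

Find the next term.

D1: 391, 541, 715, 913, 1135
D2: 150, 174, 198, 222
D3: 24, 24, 24
Third differences constant at 24.
222 + 24 = 246;  1135 + 246 = 1381;  4227 + 1381 = 5608

5608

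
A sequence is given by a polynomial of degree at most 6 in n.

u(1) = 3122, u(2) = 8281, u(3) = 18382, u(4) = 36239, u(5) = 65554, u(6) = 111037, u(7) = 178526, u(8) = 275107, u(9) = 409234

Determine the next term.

590849

Δ: 5159 , 10101 , 17857 , 29315 , 45483 , 67489 , 96581 , 134127
Δ²: 4942 , 7756 , 11458 , 16168 , 22006 , 29092 , 37546
Δ³: 2814 , 3702 , 4710 , 5838 , 7086 , 8454
Δ⁴: 888 , 1008 , 1128 , 1248 , 1368
Δ⁵: 120 , 120 , 120 , 120
Constant fifth difference = 120, so extend:
1368 + 120 = 1488;  8454 + 1488 = 9942;  37546 + 9942 = 47488;  134127 + 47488 = 181615;  409234 + 181615 = 590849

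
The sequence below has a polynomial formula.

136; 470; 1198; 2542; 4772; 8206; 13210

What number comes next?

334  728  1344  2230  3434  5004
394  616  886  1204  1570
222  270  318  366
48  48  48
Constant fourth difference = 48, so extend:
366 + 48 = 414;  1570 + 414 = 1984;  5004 + 1984 = 6988;  13210 + 6988 = 20198

20198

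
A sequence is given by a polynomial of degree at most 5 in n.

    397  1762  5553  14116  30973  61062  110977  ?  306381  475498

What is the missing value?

189208

Using the first 7 terms:
First differences: 1365, 3791, 8563, 16857, 30089, 49915
Second differences: 2426, 4772, 8294, 13232, 19826
Third differences: 2346, 3522, 4938, 6594
Fourth differences: 1176, 1416, 1656
Fifth differences: 240, 240
Constant fifth difference = 240.
Extend forward: 1656 + 240 = 1896;  6594 + 1896 = 8490;  19826 + 8490 = 28316;  49915 + 28316 = 78231;  110977 + 78231 = 189208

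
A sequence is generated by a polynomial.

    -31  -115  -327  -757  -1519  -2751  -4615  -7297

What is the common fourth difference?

Δ: -84, -212, -430, -762, -1232, -1864, -2682
Δ²: -128, -218, -332, -470, -632, -818
Δ³: -90, -114, -138, -162, -186
Δ⁴: -24, -24, -24, -24

-24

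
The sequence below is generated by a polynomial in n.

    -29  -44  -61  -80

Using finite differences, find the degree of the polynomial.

2

-15, -17, -19
-2, -2
The second differences are constant, so the polynomial has degree 2.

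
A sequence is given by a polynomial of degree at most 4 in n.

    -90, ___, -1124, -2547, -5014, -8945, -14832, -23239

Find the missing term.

Using the last 6 terms:
Δ: -1423, -2467, -3931, -5887, -8407
Δ²: -1044, -1464, -1956, -2520
Δ³: -420, -492, -564
Δ⁴: -72, -72
Constant fourth difference = -72.
Extend backward: -420 + 72 = -348;  -1044 + 348 = -696;  -1423 + 696 = -727;  -1124 + 727 = -397

-397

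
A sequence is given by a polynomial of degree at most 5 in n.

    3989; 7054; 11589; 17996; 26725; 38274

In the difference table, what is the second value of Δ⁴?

48

D1: 3065, 4535, 6407, 8729, 11549
D2: 1470, 1872, 2322, 2820
D3: 402, 450, 498
D4: 48, 48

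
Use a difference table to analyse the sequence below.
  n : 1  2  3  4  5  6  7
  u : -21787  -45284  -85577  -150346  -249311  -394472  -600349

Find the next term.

Δ: -23497, -40293, -64769, -98965, -145161, -205877
Δ²: -16796, -24476, -34196, -46196, -60716
Δ³: -7680, -9720, -12000, -14520
Δ⁴: -2040, -2280, -2520
Δ⁵: -240, -240
Constant fifth difference = -240, so extend:
-2520 − 240 = -2760;  -14520 − 2760 = -17280;  -60716 − 17280 = -77996;  -205877 − 77996 = -283873;  -600349 − 283873 = -884222

-884222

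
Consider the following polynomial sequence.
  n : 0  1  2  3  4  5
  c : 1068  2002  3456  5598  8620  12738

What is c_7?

First differences: 934, 1454, 2142, 3022, 4118
Second differences: 520, 688, 880, 1096
Third differences: 168, 192, 216
Fourth differences: 24, 24
Fourth differences constant at 24.
216 + 24 = 240;  1096 + 240 = 1336;  4118 + 1336 = 5454;  12738 + 5454 = 18192
240 + 24 = 264;  1336 + 264 = 1600;  5454 + 1600 = 7054;  18192 + 7054 = 25246

25246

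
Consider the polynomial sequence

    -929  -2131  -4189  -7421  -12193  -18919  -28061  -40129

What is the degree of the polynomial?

Δ: -1202, -2058, -3232, -4772, -6726, -9142, -12068
Δ²: -856, -1174, -1540, -1954, -2416, -2926
Δ³: -318, -366, -414, -462, -510
Δ⁴: -48, -48, -48, -48
The fourth differences are constant, so the polynomial has degree 4.

4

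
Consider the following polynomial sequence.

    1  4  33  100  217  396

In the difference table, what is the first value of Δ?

3

Δ: 3, 29, 67, 117, 179
Δ²: 26, 38, 50, 62
Δ³: 12, 12, 12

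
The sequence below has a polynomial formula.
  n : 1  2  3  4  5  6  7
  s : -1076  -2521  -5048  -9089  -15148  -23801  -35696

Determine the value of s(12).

-171521

Δ: -1445  -2527  -4041  -6059  -8653  -11895
Δ²: -1082  -1514  -2018  -2594  -3242
Δ³: -432  -504  -576  -648
Δ⁴: -72  -72  -72
Fourth differences constant at -72.
-648 − 72 = -720;  -3242 − 720 = -3962;  -11895 − 3962 = -15857;  -35696 − 15857 = -51553
-720 − 72 = -792;  -3962 − 792 = -4754;  -15857 − 4754 = -20611;  -51553 − 20611 = -72164
-792 − 72 = -864;  -4754 − 864 = -5618;  -20611 − 5618 = -26229;  -72164 − 26229 = -98393
-864 − 72 = -936;  -5618 − 936 = -6554;  -26229 − 6554 = -32783;  -98393 − 32783 = -131176
-936 − 72 = -1008;  -6554 − 1008 = -7562;  -32783 − 7562 = -40345;  -131176 − 40345 = -171521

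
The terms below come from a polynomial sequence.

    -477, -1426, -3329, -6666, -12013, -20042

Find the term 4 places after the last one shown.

-949, -1903, -3337, -5347, -8029
-954, -1434, -2010, -2682
-480, -576, -672
-96, -96
Fourth differences constant at -96.
-672 − 96 = -768;  -2682 − 768 = -3450;  -8029 − 3450 = -11479;  -20042 − 11479 = -31521
-768 − 96 = -864;  -3450 − 864 = -4314;  -11479 − 4314 = -15793;  -31521 − 15793 = -47314
-864 − 96 = -960;  -4314 − 960 = -5274;  -15793 − 5274 = -21067;  -47314 − 21067 = -68381
-960 − 96 = -1056;  -5274 − 1056 = -6330;  -21067 − 6330 = -27397;  -68381 − 27397 = -95778

-95778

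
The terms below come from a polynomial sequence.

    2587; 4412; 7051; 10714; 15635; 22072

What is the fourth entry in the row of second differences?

1516

Δ: 1825, 2639, 3663, 4921, 6437
Δ²: 814, 1024, 1258, 1516
Δ³: 210, 234, 258
Δ⁴: 24, 24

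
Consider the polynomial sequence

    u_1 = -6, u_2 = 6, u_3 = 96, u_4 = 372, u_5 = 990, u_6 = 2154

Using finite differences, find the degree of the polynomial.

4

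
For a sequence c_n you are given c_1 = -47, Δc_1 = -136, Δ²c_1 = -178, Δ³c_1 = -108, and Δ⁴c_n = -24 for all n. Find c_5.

Build the table forward from the leading diagonal:
D4: -24  -24  -24  -24  -24
D3: -108  -132  -156  -180  -204
D2: -178  -286  -418  -574  -754
D1: -136  -314  -600  -1018  -1592
c: -47  -183  -497  -1097  -2115

-2115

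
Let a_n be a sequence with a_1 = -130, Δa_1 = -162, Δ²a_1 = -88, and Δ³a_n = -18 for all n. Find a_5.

-1378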